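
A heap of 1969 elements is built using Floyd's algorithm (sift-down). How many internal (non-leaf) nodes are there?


Leaf nodes occupy roughly half the array.
Sift-down is called for each internal node, starting from the last one.
Internal nodes = floor(n/2) = floor(1969/2) = 984


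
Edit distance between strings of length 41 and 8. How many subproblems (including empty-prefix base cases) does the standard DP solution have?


The table includes base cases (empty prefixes).
Rows: (m+1) = 42
Columns: (n+1) = 9
Total = 42 * 9 = 378


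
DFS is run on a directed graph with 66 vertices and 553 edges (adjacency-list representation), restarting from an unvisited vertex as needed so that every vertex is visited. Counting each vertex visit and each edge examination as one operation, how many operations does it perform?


A full DFS traversal processes each vertex exactly once (push/pop on stack).
Each directed edge is examined once.
V = 66, E = 553
V + E = 619


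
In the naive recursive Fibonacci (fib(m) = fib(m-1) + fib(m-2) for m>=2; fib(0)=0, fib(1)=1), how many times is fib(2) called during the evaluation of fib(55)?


Let N(m) = number of times fib(m) is called while evaluating fib(55).
N(55) = 1 (the initial call).
N(54) = 1 (only fib(55) calls it).
For 1 <= m <= 53: fib(m) is called by fib(m+1) and fib(m+2), so
  N(m) = N(m+1) + N(m+2).
fib(0) is called only by fib(2), so N(0) = N(2).
Walk down from m=55:
  N(55)=1, N(54)=1, N(53)=2, N(52)=3, N(51)=5, N(50)=8, N(49)=13, N(48)=21, N(47)=34, N(46)=55, N(45)=89, N(44)=144, N(43)=233, N(42)=377, N(41)=610, N(40)=987, N(39)=1597, N(38)=2584, N(37)=4181, N(36)=6765, N(35)=10946, N(34)=17711, N(33)=28657, N(32)=46368, N(31)=75025, N(30)=121393, N(29)=196418, N(28)=317811, N(27)=514229, N(26)=832040, N(25)=1346269, N(24)=2178309, N(23)=3524578, N(22)=5702887, N(21)=9227465, N(20)=14930352, N(19)=24157817, N(18)=39088169, N(17)=63245986, N(16)=102334155, N(15)=165580141, N(14)=267914296, N(13)=433494437, N(12)=701408733, N(11)=1134903170, N(10)=1836311903, N(9)=2971215073, N(8)=4807526976, N(7)=7778742049, N(6)=12586269025, N(5)=20365011074, N(4)=32951280099, N(3)=53316291173, N(2)=86267571272
N(2) = 86267571272


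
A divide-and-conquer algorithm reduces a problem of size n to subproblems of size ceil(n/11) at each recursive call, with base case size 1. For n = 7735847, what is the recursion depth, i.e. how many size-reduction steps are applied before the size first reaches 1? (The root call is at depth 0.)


Each step divides the size by 11 (rounding up); after k steps the size is ceil(n/11^k), which equals 1 exactly when 11^k >= n.
So the depth is the smallest k with 11^k >= 7735847, i.e. ceil(log_11(7735847)).
11^6 = 1771561 < 7735847 <= 19487171 = 11^7
Recursion depth = 7


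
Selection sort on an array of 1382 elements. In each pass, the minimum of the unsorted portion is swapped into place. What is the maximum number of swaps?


Selection sort performs one swap per pass:
  Pass 1: find min in positions 0 to 1381, swap with position 0
  Pass 2: find min in positions 1 to 1381, swap with position 1
  Pass 3: find min in positions 2 to 1381, swap with position 2
  Pass 4: find min in positions 3 to 1381, swap with position 3
  Pass 5: find min in positions 4 to 1381, swap with position 4
  ... (1376 more passes)
Total passes (and swaps) = n - 1 = 1382 - 1 = 1381


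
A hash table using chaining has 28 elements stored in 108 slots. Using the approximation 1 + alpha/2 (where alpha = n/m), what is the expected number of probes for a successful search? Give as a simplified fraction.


Load factor alpha = n/m = 28/108
Expected probes = 1 + alpha/2 = 1 + 28/(2*108)
= 1 + 28/216
= 216/216 + 28/216
= 244/216
Simplify: 61/54


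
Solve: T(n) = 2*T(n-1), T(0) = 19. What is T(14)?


Unrolling:
T(14) = 2*T(13) = 2^2*T(12) = ... = 2^14*T(0)
= 2^14 * 19
= 16384 * 19 = 311296


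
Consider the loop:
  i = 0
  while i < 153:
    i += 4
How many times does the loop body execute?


Starting at i = 0, each iteration adds 4.
Iterations until i >= 153:
  Iteration 1: i = 0 -> i = 4
  Iteration 2: i = 4 -> i = 8
  Iteration 3: i = 8 -> i = 12
  Iteration 4: i = 12 -> i = 16
  Iteration 5: i = 16 -> i = 20
  Iteration 6: i = 20 -> i = 24
  Iteration 7: i = 24 -> i = 28
  Iteration 8: i = 28 -> i = 32
  ... continuing ...
Total iterations = ceil(153/4) = 39


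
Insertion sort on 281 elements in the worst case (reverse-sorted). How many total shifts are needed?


In the worst case (reverse-sorted), each element shifts past all previous:
  Element 1: 1 shifts
  Element 2: 2 shifts
  Element 3: 3 shifts
  Element 4: 4 shifts
  Element 5: 5 shifts
  ...
  Element 280: 280 shifts
Total = 1 + 2 + ... + 280
= 281*(281-1)/2 = 39340


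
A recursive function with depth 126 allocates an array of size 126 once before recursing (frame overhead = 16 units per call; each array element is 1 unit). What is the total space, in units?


Array allocation: 126 units (allocated once)
Stack frames: 126 deep * 16 per frame = 2016 units
Total = 126 + 2016 = 2142


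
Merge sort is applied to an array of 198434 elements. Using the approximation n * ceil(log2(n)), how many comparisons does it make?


Merge sort divides the array into halves recursively.
Number of levels = ceil(log2(198434)) = 18
At each level, approximately n = 198434 comparisons are needed for merging.
Total comparisons ~ n * ceil(log2(n)) = 198434 * 18 = 3571812


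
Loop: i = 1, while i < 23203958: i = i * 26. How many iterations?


i multiplies by 26 each step:
i = 1 -> 26 -> 676 -> 17576 -> 456976 -> 11881376 -> 308915776 (stop)
Iterations = ceil(log_26(23203958)) = 6


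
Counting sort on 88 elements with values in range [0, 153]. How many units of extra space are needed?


Output array size: 88 (to store sorted result)
Count array size: 154 (one slot per possible value, range 0 to 153)
Total extra space = 88 + 154 = 242


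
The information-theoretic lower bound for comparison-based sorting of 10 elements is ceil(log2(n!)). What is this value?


A binary decision tree of height h has at most 2^h leaves and needs at least n! of them, so h >= ceil(log2(n!)).
Compute 10! as a running product:
  x2 = 2, x3 = 6, x4 = 24, x5 = 120
  x6 = 720, x7 = 5040, x8 = 40320, x9 = 362880
  x10 = 3628800
10! = 3628800
Bracket between powers of 2:
  2^21 = 2097152 < 3628800 <= 4194304 = 2^22
So ceil(log2(10!)) = 22


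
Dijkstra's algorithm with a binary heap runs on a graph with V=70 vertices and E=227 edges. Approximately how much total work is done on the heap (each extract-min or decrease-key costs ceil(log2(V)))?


Dijkstra with a binary heap: each vertex is extracted once, each edge may relax once.
Each heap operation costs O(log V).
V + E = 70 + 227 = 297
ceil(log2(70)) = 7 (since 2^6 = 64 < 70 <= 128 = 2^7)
Total heap work = (V+E) * ceil(log2(V)) = 297 * 7 = 2079


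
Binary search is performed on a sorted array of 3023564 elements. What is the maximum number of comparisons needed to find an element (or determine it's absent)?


Binary search halves the search space each comparison:
  Step 1: search space = 3023564 -> 1511782
  Step 2: search space = 1511782 -> 755891
  Step 3: search space = 755891 -> 377945
  Step 4: search space = 377945 -> 188972
  Step 5: search space = 188972 -> 94486
  Step 6: search space = 94486 -> 47243
  Step 7: search space = 47243 -> 23621
  Step 8: search space = 23621 -> 11810
  Step 9: search space = 11810 -> 5905
  Step 10: search space = 5905 -> 2952
  Step 11: search space = 2952 -> 1476
  Step 12: search space = 1476 -> 738
  Step 13: search space = 738 -> 369
  Step 14: search space = 369 -> 184
  Step 15: search space = 184 -> 92
  Step 16: search space = 92 -> 46
  Step 17: search space = 46 -> 23
  Step 18: search space = 23 -> 11
  Step 19: search space = 11 -> 5
  Step 20: search space = 5 -> 2
  Step 21: search space = 2 -> 1
  Step 22: search space = 1 (final check)
Maximum comparisons = floor(log2(3023564)) + 1 = 21 + 1 = 22


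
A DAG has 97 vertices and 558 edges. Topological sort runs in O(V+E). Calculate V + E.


V = 97 (vertex processing)
E = 558 (edge processing)
V + E = 97 + 558 = 655


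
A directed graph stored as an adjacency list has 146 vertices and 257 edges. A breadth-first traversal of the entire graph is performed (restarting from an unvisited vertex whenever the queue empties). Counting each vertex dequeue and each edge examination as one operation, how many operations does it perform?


A full BFS traversal dequeues each vertex once and examines each edge once.
Vertex visits: 146
Edge visits: 257
V + E = 146 + 257 = 403


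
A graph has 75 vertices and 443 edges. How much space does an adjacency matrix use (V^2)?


Adjacency matrix: V x V grid of entries
Space = V^2 = 75^2 = 75 * 75 = 5625


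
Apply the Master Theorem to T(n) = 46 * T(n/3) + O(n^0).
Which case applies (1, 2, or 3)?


The Master Theorem: T(n) = a*T(n/b) + O(n^c)
  a = 46, b = 3, c = 0
log_b(a) = log_3(46) ~ 3.485
Compare b^c with a: 3^0 = 1 < 46, so c < log_b(a).
Since c < log_b(a), Case 1 applies.
T(n) = O(n^(log_3 46)) ~ O(n^3.485)
Master Theorem case = 1


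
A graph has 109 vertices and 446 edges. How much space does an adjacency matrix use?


Adjacency matrix: V x V grid of entries
Space = V^2 = 109^2 = 109 * 109 = 11881


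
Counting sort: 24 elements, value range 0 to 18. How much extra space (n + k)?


n = 24 (output array)
k = 19 (count array for 19 distinct values)
Extra space = 24 + 19 = 43


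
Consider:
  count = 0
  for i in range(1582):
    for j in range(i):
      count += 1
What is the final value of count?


For each i, the inner loop runs i times:
  i=0: inner runs 0 times
  i=1: inner runs 1 time
  i=2: inner runs 2 times
  i=3: inner runs 3 times
  i=4: inner runs 4 times
  i=5: inner runs 5 times
  i=6: inner runs 6 times
  i=7: inner runs 7 times
  ...
Total = 0 + 1 + 2 + ... + 1581 = 1582*(1582-1)/2 = 1250571


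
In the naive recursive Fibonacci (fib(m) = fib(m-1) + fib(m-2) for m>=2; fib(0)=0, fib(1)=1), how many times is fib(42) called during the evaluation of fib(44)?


Let N(m) = number of times fib(m) is called while evaluating fib(44).
N(44) = 1 (the initial call).
N(43) = 1 (only fib(44) calls it).
For 1 <= m <= 42: fib(m) is called by fib(m+1) and fib(m+2), so
  N(m) = N(m+1) + N(m+2).
fib(0) is called only by fib(2), so N(0) = N(2).
Walk down from m=44:
  N(44)=1, N(43)=1, N(42)=2
N(42) = 2


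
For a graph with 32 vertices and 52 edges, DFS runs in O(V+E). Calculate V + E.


A full DFS traversal visits each vertex once and examines each edge once.
V = 32
E = 52
Sum = 32 + 52 = 84


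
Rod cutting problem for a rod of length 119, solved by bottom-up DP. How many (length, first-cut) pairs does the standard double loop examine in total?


For each subproblem length i = 1..119, the inner loop considers i possible first cuts.
Total = 1 + 2 + ... + 119
= 119*(119+1)/2
= 119*120/2 = 7140


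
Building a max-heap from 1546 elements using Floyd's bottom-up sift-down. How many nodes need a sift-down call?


In a heap of 1546 elements (0-indexed array):
  Last element index: 1545
  Parent of last element: floor((1545 - 1) / 2) = 772
  Internal nodes: indices 0 to 772
  Count = floor(1546/2) = 773


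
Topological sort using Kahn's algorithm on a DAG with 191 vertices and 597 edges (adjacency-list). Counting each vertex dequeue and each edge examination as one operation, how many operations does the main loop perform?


Kahn's algorithm:
  1. Compute in-degrees: O(V + E)
  2. Process queue: each vertex dequeued once (O(V))
     each edge examined once (O(E))
Total = V + E = 191 + 597 = 788


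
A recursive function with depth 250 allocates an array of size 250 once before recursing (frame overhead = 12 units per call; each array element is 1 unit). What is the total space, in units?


Array allocation: 250 units (allocated once)
Stack frames: 250 deep * 12 per frame = 3000 units
Total = 250 + 3000 = 3250


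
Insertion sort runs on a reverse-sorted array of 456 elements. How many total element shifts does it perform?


Sum of shifts = 1 + 2 + 3 + ... + 455
= 456 * 455 / 2
= 207480 / 2
= 103740


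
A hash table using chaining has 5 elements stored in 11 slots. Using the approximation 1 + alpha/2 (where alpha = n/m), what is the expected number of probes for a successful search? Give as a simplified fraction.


Load factor alpha = n/m = 5/11
Expected probes = 1 + alpha/2 = 1 + 5/(2*11)
= 1 + 5/22
= 22/22 + 5/22
= 27/22


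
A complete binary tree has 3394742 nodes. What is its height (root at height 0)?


In a complete binary tree, level k holds nodes 2^k .. 2^(k+1)-1 (1-indexed).
Height = floor(log2(n)) = floor(log2(3394742)) = 21
Check: 2^21 = 2097152 <= 3394742 < 4194304 = 2^22


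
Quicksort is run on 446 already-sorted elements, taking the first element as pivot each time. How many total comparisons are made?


Sum of comparisons per partition:
445 + 444 + ... + 1 + 0
= 446 * (446 - 1) / 2
= 446 * 445 / 2
= 99235


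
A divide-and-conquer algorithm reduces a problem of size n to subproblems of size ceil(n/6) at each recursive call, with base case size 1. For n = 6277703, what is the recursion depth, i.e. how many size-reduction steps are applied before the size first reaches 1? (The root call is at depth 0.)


Each step divides the size by 6 (rounding up); after k steps the size is ceil(n/6^k), which equals 1 exactly when 6^k >= n.
So the depth is the smallest k with 6^k >= 6277703, i.e. ceil(log_6(6277703)).
6^8 = 1679616 < 6277703 <= 10077696 = 6^9
Recursion depth = 9


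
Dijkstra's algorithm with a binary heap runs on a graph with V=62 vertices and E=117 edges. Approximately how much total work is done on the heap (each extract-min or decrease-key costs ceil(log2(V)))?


Dijkstra with a binary heap: each vertex is extracted once, each edge may relax once.
Each heap operation costs O(log V).
V + E = 62 + 117 = 179
ceil(log2(62)) = 6 (since 2^5 = 32 < 62 <= 64 = 2^6)
Total heap work = (V+E) * ceil(log2(V)) = 179 * 6 = 1074


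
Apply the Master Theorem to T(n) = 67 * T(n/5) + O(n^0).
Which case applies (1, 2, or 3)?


The Master Theorem: T(n) = a*T(n/b) + O(n^c)
  a = 67, b = 5, c = 0
log_b(a) = log_5(67) ~ 2.613
Compare b^c with a: 5^0 = 1 < 67, so c < log_b(a).
Since c < log_b(a), Case 1 applies.
T(n) = O(n^(log_5 67)) ~ O(n^2.613)
Master Theorem case = 1


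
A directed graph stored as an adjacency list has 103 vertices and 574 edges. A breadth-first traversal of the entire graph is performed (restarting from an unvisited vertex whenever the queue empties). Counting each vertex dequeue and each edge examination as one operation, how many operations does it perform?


A full BFS traversal dequeues each vertex once and examines each edge once.
Vertex visits: 103
Edge visits: 574
V + E = 103 + 574 = 677


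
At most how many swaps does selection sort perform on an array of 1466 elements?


Each of the 1465 passes places one element in its final position.
Pass 1: swap minimum into position 0
Pass 2: swap minimum of remaining into position 1
...
Pass 1465: last two elements, one swap
Maximum swaps = 1466 - 1 = 1465


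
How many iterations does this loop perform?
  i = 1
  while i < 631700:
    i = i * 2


The loop variable doubles each iteration:
i = 1 -> 2 -> 4 -> 8 -> 16 -> 32 -> 64 -> 128 -> 256 -> 512 -> 1024 -> 2048 -> 4096 -> 8192 -> 16384 -> 32768 -> 65536 -> 131072 -> 262144 -> 524288 -> 1048576 (stop, 1048576 >= 631700)
Number of doublings = ceil(log2(631700)) = 20


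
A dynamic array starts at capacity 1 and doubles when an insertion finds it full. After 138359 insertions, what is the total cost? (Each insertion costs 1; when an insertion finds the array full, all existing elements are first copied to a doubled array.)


Insertion cost: 138359 (one per element)
Resizes occur just before inserting elements 2, 3, 5, 9, ...
Elements copied at each resize: 1 + 2 + 4 + 8 + 16 + 32 + 64 + 128 + 256 + 512 + 1024 + 2048 + 4096 + 8192 + 16384 + 32768 + 65536 + 131072
Sum of copies = 262143 (geometric series: 2^k - 1)
Total = 138359 + 262143 = 400502


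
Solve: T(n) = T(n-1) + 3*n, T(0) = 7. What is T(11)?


Expanding the recurrence:
T(11) = T(10) + 3*11
       = T(9) + 3*10 + 3*11
       ...
       = T(0) + 3*(1 + 2 + ... + 11)
       = 7 + 3 * 11*12/2
       = 7 + 3 * 66
       = 7 + 198 = 205


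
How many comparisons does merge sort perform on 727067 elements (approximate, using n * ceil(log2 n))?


Recursion depth: ceil(log2(727067)) = 20
Each recursion level merges n = 727067 elements
Total = 727067 * 20 = 14541340


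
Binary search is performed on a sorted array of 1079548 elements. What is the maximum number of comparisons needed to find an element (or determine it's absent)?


Binary search halves the search space each comparison:
  Step 1: search space = 1079548 -> 539774
  Step 2: search space = 539774 -> 269887
  Step 3: search space = 269887 -> 134943
  Step 4: search space = 134943 -> 67471
  Step 5: search space = 67471 -> 33735
  Step 6: search space = 33735 -> 16867
  Step 7: search space = 16867 -> 8433
  Step 8: search space = 8433 -> 4216
  Step 9: search space = 4216 -> 2108
  Step 10: search space = 2108 -> 1054
  Step 11: search space = 1054 -> 527
  Step 12: search space = 527 -> 263
  Step 13: search space = 263 -> 131
  Step 14: search space = 131 -> 65
  Step 15: search space = 65 -> 32
  Step 16: search space = 32 -> 16
  Step 17: search space = 16 -> 8
  Step 18: search space = 8 -> 4
  Step 19: search space = 4 -> 2
  Step 20: search space = 2 -> 1
  Step 21: search space = 1 (final check)
Maximum comparisons = floor(log2(1079548)) + 1 = 20 + 1 = 21


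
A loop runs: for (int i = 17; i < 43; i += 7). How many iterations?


Loop starts at i = 17, increments by 7, stops when i >= 43.
Number of iterations = ceil((43 - 17) / 7)
= ceil(26 / 7)
= 4


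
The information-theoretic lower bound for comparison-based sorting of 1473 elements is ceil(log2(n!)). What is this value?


A binary decision tree of height h has at most 2^h leaves and needs at least n! of them, so h >= ceil(log2(n!)).
1473! is far too large to multiply out, so use Stirling's series:
  ln(n!) ~ n ln n - n + (1/2) ln(2 pi n) + 1/(12n)  (error below 1/(360 n^3), negligible here)
  ln(1473) = 7.2950564
  n ln n = 1473 * 7.2950564 = 10745.6181
  (1/2) ln(2 pi * 1473) = (1/2) ln(9255.1320) = 4.5665
  1/(12*1473) = 0.0001
  ln(1473!) ~ 10745.6181 - 1473 + 4.5665 + 0.0001 = 9277.1847
Convert to base 2: log2(1473!) = 9277.1847 / ln 2 = 9277.1847 / 0.69314718 = 13384.1484
ceil(13384.1484) = 13385


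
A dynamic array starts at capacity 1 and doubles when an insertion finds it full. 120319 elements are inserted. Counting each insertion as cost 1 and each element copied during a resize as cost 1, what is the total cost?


n = 120319
Insertion costs: 120319
Resizes copy 1, 2, 4, ... up to the largest power of 2 that is <= n-1 = 120318, i.e. 65536.
Copy costs = 1 + 2 + 4 + 8 + 16 + 32 + 64 + 128 + 256 + 512 + 1024 + 2048 + 4096 + 8192 + 16384 + 32768 + 65536 = 131071
Total = 120319 + 131071 = 251390


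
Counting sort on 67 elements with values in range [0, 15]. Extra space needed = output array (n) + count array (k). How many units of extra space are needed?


Output array size: 67 (to store sorted result)
Count array size: 16 (one slot per possible value, range 0 to 15)
Total extra space = 67 + 16 = 83


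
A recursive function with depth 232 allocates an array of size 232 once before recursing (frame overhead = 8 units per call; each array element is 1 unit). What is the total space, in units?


Array allocation: 232 units (allocated once)
Stack frames: 232 deep * 8 per frame = 1856 units
Total = 232 + 1856 = 2088


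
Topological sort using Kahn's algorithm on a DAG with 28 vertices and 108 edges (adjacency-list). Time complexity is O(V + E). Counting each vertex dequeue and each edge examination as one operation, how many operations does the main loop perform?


Kahn's algorithm:
  1. Compute in-degrees: O(V + E)
  2. Process queue: each vertex dequeued once (O(V))
     each edge examined once (O(E))
Total = V + E = 28 + 108 = 136


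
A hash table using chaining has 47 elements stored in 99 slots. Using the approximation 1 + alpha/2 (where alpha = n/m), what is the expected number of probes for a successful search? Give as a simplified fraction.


Load factor alpha = n/m = 47/99
Expected probes = 1 + alpha/2 = 1 + 47/(2*99)
= 1 + 47/198
= 198/198 + 47/198
= 245/198


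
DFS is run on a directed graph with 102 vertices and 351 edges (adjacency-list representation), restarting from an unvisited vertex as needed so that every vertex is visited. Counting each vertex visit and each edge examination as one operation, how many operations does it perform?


A full DFS traversal processes each vertex exactly once (push/pop on stack).
Each directed edge is examined once.
V = 102, E = 351
V + E = 453


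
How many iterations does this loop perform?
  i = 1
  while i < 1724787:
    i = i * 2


The loop variable doubles each iteration:
i = 1 -> 2 -> 4 -> 8 -> 16 -> 32 -> 64 -> 128 -> 256 -> 512 -> 1024 -> 2048 -> 4096 -> 8192 -> 16384 -> 32768 -> 65536 -> 131072 -> 262144 -> 524288 -> 1048576 -> 2097152 (stop, 2097152 >= 1724787)
Number of doublings = ceil(log2(1724787)) = 21


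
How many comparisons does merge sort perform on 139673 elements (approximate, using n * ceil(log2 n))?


Recursion depth: ceil(log2(139673)) = 18
Each recursion level merges n = 139673 elements
Total = 139673 * 18 = 2514114


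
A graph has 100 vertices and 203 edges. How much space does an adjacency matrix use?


Adjacency matrix: V x V grid of entries
Space = V^2 = 100^2 = 100 * 100 = 10000


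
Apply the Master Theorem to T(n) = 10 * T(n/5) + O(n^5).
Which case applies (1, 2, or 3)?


The Master Theorem: T(n) = a*T(n/b) + O(n^c)
  a = 10, b = 5, c = 5
log_b(a) = log_5(10) ~ 1.431
Compare b^c with a: 5^5 = 3125 > 10, so c > log_b(a).
Since c > log_b(a), Case 3 applies.
T(n) = O(n^5)
Master Theorem case = 3


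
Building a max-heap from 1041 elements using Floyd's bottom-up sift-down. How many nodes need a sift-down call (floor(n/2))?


In a heap of 1041 elements (0-indexed array):
  Last element index: 1040
  Parent of last element: floor((1040 - 1) / 2) = 519
  Internal nodes: indices 0 to 519
  Count = floor(1041/2) = 520


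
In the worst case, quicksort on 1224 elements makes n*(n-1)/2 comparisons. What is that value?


Sum of comparisons per partition:
1223 + 1222 + ... + 1 + 0
= 1224 * (1224 - 1) / 2
= 1224 * 1223 / 2
= 748476


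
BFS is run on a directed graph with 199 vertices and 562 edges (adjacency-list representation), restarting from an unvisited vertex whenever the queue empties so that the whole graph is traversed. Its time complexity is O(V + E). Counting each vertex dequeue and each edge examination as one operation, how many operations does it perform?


A full BFS traversal dequeues each vertex exactly once and examines each directed edge exactly once.
V = 199 (vertex processing cost)
E = 562 (edge examination cost)
Total operations proportional to V + E = 199 + 562 = 761


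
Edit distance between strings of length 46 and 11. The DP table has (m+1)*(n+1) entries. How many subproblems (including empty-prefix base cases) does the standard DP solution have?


The table includes base cases (empty prefixes).
Rows: (m+1) = 47
Columns: (n+1) = 12
Total = 47 * 12 = 564


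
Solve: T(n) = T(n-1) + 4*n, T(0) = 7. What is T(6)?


Expanding the recurrence:
T(6) = T(5) + 4*6
       = T(4) + 4*5 + 4*6
       ...
       = T(0) + 4*(1 + 2 + ... + 6)
       = 7 + 4 * 6*7/2
       = 7 + 4 * 21
       = 7 + 84 = 91


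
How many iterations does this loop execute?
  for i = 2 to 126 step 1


The loop variable i takes values starting at 2 and increments by 1 each iteration.
Sequence: i = 2, 3, 4, 5, 6, 7, 8, 9, 10, ...
The upper bound 126 is inclusive, so the count is floor((last - first) / step) + 1:
floor((126 - 2) / 1) + 1 = floor(124/1) + 1 = 124 + 1 = 125


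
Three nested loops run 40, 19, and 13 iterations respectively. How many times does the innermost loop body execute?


Loop 1 (outermost): 40 iterations
Loop 2 (middle): 19 iterations per outer
Loop 3 (innermost): 13 iterations per middle
Total = 40 * 19 * 13 = 9880


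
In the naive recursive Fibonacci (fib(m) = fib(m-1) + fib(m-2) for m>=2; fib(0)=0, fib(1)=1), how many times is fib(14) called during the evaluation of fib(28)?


Let N(m) = number of times fib(m) is called while evaluating fib(28).
N(28) = 1 (the initial call).
N(27) = 1 (only fib(28) calls it).
For 1 <= m <= 26: fib(m) is called by fib(m+1) and fib(m+2), so
  N(m) = N(m+1) + N(m+2).
fib(0) is called only by fib(2), so N(0) = N(2).
Walk down from m=28:
  N(28)=1, N(27)=1, N(26)=2, N(25)=3, N(24)=5, N(23)=8, N(22)=13, N(21)=21, N(20)=34, N(19)=55, N(18)=89, N(17)=144, N(16)=233, N(15)=377, N(14)=610
N(14) = 610


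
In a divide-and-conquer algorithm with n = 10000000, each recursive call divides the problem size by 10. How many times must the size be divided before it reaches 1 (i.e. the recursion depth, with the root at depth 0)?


Number of divisions = log_10(10000000)
Sizes: 10000000 -> 1000000 -> 100000 -> 10000 -> 1000 -> 100 -> 10 -> 1 (7 divisions)
Recursion depth = 7


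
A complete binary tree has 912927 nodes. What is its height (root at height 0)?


In a complete binary tree, level k holds nodes 2^k .. 2^(k+1)-1 (1-indexed).
Height = floor(log2(n)) = floor(log2(912927)) = 19
Check: 2^19 = 524288 <= 912927 < 1048576 = 2^20


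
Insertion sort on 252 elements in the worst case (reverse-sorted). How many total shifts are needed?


In the worst case (reverse-sorted), each element shifts past all previous:
  Element 1: 1 shifts
  Element 2: 2 shifts
  Element 3: 3 shifts
  Element 4: 4 shifts
  Element 5: 5 shifts
  ...
  Element 251: 251 shifts
Total = 1 + 2 + ... + 251
= 252*(252-1)/2 = 31626


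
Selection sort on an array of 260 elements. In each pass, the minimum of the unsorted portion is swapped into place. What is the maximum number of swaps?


Selection sort performs one swap per pass:
  Pass 1: find min in positions 0 to 259, swap with position 0
  Pass 2: find min in positions 1 to 259, swap with position 1
  Pass 3: find min in positions 2 to 259, swap with position 2
  Pass 4: find min in positions 3 to 259, swap with position 3
  Pass 5: find min in positions 4 to 259, swap with position 4
  ... (254 more passes)
Total passes (and swaps) = n - 1 = 260 - 1 = 259


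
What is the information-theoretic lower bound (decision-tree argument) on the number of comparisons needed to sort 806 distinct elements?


A binary decision tree of height h has at most 2^h leaves and needs at least n! of them, so h >= ceil(log2(n!)).
806! is far too large to multiply out, so use Stirling's series:
  ln(n!) ~ n ln n - n + (1/2) ln(2 pi n) + 1/(12n)  (error below 1/(360 n^3), negligible here)
  ln(806) = 6.6920837
  n ln n = 806 * 6.6920837 = 5393.8195
  (1/2) ln(2 pi * 806) = (1/2) ln(5064.2474) = 4.2650
  1/(12*806) = 0.0001
  ln(806!) ~ 5393.8195 - 806 + 4.2650 + 0.0001 = 4592.0846
Convert to base 2: log2(806!) = 4592.0846 / ln 2 = 4592.0846 / 0.69314718 = 6624.9777
ceil(6624.9777) = 6625


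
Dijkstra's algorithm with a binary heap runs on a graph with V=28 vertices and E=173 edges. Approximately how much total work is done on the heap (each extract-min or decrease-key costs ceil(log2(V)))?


Dijkstra with a binary heap: each vertex is extracted once, each edge may relax once.
Each heap operation costs O(log V).
V + E = 28 + 173 = 201
ceil(log2(28)) = 5 (since 2^4 = 16 < 28 <= 32 = 2^5)
Total heap work = (V+E) * ceil(log2(V)) = 201 * 5 = 1005


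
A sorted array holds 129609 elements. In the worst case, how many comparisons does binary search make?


Halving sequence: 129609 -> 64804 -> 32402 -> 16201 -> 8100 -> 4050 -> 2025 -> 1012 -> 506 -> 253 -> 126 -> 63 -> 31 -> 15 -> 7 -> 3 -> 1
Number of halvings = 16
Max comparisons = 16 + 1 = 17


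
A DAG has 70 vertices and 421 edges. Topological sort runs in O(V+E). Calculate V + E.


V = 70 (vertex processing)
E = 421 (edge processing)
V + E = 70 + 421 = 491


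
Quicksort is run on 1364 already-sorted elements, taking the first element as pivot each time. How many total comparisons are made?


Sum of comparisons per partition:
1363 + 1362 + ... + 1 + 0
= 1364 * (1364 - 1) / 2
= 1364 * 1363 / 2
= 929566


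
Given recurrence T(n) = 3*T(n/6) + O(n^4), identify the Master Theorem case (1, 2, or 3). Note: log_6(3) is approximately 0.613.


Master Theorem parameters: a=3, b=6, c=4
log_b(a) = 0.613
Compare b^c with a: 6^4 = 1296 > 3, so c > log_b(a).
Comparing c=4 vs log_b(a)=0.613:
4 > 0.613 => Case 3
Result: T(n) = O(n^4)
Master Theorem case = 3


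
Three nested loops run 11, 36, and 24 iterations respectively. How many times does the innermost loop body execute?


Loop 1 (outermost): 11 iterations
Loop 2 (middle): 36 iterations per outer
Loop 3 (innermost): 24 iterations per middle
Total = 11 * 36 * 24 = 9504


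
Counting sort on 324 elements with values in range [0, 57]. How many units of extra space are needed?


Output array size: 324 (to store sorted result)
Count array size: 58 (one slot per possible value, range 0 to 57)
Total extra space = 324 + 58 = 382


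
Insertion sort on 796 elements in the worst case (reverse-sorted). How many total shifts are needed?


In the worst case (reverse-sorted), each element shifts past all previous:
  Element 1: 1 shifts
  Element 2: 2 shifts
  Element 3: 3 shifts
  Element 4: 4 shifts
  Element 5: 5 shifts
  ...
  Element 795: 795 shifts
Total = 1 + 2 + ... + 795
= 796*(796-1)/2 = 316410


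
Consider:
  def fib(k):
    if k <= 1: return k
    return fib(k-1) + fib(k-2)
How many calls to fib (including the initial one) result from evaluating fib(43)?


Let C(m) = total calls to evaluate fib(m). Then C(0)=C(1)=1, and
C(m) = 1 + C(m-1) + C(m-2) for m >= 2.
Build the table (each entry = 1 + previous two):
  C(0) = 1
  C(1) = 1
  C(2) = 1 + 1 + 1 = 3
  C(3) = 1 + 3 + 1 = 5
  C(4) = 1 + 5 + 3 = 9
  C(5) = 1 + 9 + 5 = 15
  C(6) = 1 + 15 + 9 = 25
  C(7) = 1 + 25 + 15 = 41
  C(8) = 1 + 41 + 25 = 67
  C(9) = 1 + 67 + 41 = 109
  C(10) = 1 + 109 + 67 = 177
  C(11) = 1 + 177 + 109 = 287
  C(12) = 1 + 287 + 177 = 465
  C(13) = 1 + 465 + 287 = 753
  C(14) = 1 + 753 + 465 = 1219
  C(15) = 1 + 1219 + 753 = 1973
  C(16) = 1 + 1973 + 1219 = 3193
  C(17) = 1 + 3193 + 1973 = 5167
  C(18) = 1 + 5167 + 3193 = 8361
  C(19) = 1 + 8361 + 5167 = 13529
  C(20) = 1 + 13529 + 8361 = 21891
  C(21) = 1 + 21891 + 13529 = 35421
  C(22) = 1 + 35421 + 21891 = 57313
  C(23) = 1 + 57313 + 35421 = 92735
  C(24) = 1 + 92735 + 57313 = 150049
  C(25) = 1 + 150049 + 92735 = 242785
  C(26) = 1 + 242785 + 150049 = 392835
  C(27) = 1 + 392835 + 242785 = 635621
  C(28) = 1 + 635621 + 392835 = 1028457
  C(29) = 1 + 1028457 + 635621 = 1664079
  C(30) = 1 + 1664079 + 1028457 = 2692537
  C(31) = 1 + 2692537 + 1664079 = 4356617
  C(32) = 1 + 4356617 + 2692537 = 7049155
  C(33) = 1 + 7049155 + 4356617 = 11405773
  C(34) = 1 + 11405773 + 7049155 = 18454929
  C(35) = 1 + 18454929 + 11405773 = 29860703
  C(36) = 1 + 29860703 + 18454929 = 48315633
  C(37) = 1 + 48315633 + 29860703 = 78176337
  C(38) = 1 + 78176337 + 48315633 = 126491971
  C(39) = 1 + 126491971 + 78176337 = 204668309
  C(40) = 1 + 204668309 + 126491971 = 331160281
  C(41) = 1 + 331160281 + 204668309 = 535828591
  C(42) = 1 + 535828591 + 331160281 = 866988873
  C(43) = 1 + 866988873 + 535828591 = 1402817465
Total calls for fib(43) = 1402817465


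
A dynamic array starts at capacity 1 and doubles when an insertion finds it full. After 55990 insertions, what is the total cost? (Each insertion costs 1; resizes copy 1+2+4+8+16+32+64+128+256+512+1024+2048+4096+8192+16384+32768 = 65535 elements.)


Insertion cost: 55990 (one per element)
Resizes occur just before inserting elements 2, 3, 5, 9, ...
Elements copied at each resize: 1 + 2 + 4 + 8 + 16 + 32 + 64 + 128 + 256 + 512 + 1024 + 2048 + 4096 + 8192 + 16384 + 32768
Sum of copies = 65535 (geometric series: 2^k - 1)
Total = 55990 + 65535 = 121525


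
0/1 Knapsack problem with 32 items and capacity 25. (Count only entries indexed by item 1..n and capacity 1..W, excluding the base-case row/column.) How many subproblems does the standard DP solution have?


The DP table is indexed by (item, capacity).
Rows: 32 items
Columns: 25 capacity values (1 to W)
Total subproblems = 32 * 25 = 800


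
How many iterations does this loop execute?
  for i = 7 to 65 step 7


The loop variable i takes values starting at 7 and increments by 7 each iteration.
Sequence: i = 7, 14, 21, 28, 35, 42, 49, 56, 63
The upper bound 65 is inclusive, so the count is floor((last - first) / step) + 1:
floor((65 - 7) / 7) + 1 = floor(58/7) + 1 = 8 + 1 = 9


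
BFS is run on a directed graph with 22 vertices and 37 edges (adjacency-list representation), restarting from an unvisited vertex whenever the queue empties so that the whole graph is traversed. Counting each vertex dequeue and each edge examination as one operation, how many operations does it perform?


A full BFS traversal dequeues each vertex exactly once and examines each directed edge exactly once.
V = 22 (vertex processing cost)
E = 37 (edge examination cost)
Total operations proportional to V + E = 22 + 37 = 59


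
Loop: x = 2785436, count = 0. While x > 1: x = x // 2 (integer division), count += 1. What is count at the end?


The variable x halves each step:
x = 2785436 -> 1392718 -> 696359 -> 348179 -> 174089 -> 87044 -> 43522 -> 21761 -> 10880 -> 5440 -> 2720 -> 1360 -> 680 -> 340 -> 170 -> 85 -> 42 -> 21 -> 10 -> 5 -> 2 -> 1
Number of halvings = floor(log2(2785436)) = 21


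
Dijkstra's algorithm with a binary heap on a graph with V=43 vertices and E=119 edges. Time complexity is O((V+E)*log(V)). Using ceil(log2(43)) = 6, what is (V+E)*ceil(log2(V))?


Dijkstra with a binary heap: each vertex is extracted once, each edge may relax once.
Each heap operation costs O(log V).
V + E = 43 + 119 = 162
ceil(log2(43)) = 6 (since 2^5 = 32 < 43 <= 64 = 2^6)
Total heap work = (V+E) * ceil(log2(V)) = 162 * 6 = 972


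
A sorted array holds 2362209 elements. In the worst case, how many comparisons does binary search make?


Halving sequence: 2362209 -> 1181104 -> 590552 -> 295276 -> 147638 -> 73819 -> 36909 -> 18454 -> 9227 -> 4613 -> 2306 -> 1153 -> 576 -> 288 -> 144 -> 72 -> 36 -> 18 -> 9 -> 4 -> 2 -> 1
Number of halvings = 21
Max comparisons = 21 + 1 = 22


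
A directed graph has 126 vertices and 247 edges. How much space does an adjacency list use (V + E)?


Adjacency list: one list head per vertex + one entry per edge
Vertex heads: 126
Edge entries: 247
Total = 126 + 247 = 373


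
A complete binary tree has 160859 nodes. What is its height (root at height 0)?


In a complete binary tree, level k holds nodes 2^k .. 2^(k+1)-1 (1-indexed).
Height = floor(log2(n)) = floor(log2(160859)) = 17
Check: 2^17 = 131072 <= 160859 < 262144 = 2^18


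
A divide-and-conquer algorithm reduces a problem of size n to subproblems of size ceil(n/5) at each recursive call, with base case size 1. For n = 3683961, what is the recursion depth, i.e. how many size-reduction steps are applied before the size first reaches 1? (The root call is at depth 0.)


Each step divides the size by 5 (rounding up); after k steps the size is ceil(n/5^k), which equals 1 exactly when 5^k >= n.
So the depth is the smallest k with 5^k >= 3683961, i.e. ceil(log_5(3683961)).
5^9 = 1953125 < 3683961 <= 9765625 = 5^10
Recursion depth = 10


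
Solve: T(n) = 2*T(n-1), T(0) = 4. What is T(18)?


Unrolling:
T(18) = 2*T(17) = 2^2*T(16) = ... = 2^18*T(0)
= 2^18 * 4
= 262144 * 4 = 1048576


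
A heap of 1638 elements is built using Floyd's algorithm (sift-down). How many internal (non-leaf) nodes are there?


Leaf nodes occupy roughly half the array.
Sift-down is called for each internal node, starting from the last one.
Internal nodes = floor(n/2) = floor(1638/2) = 819


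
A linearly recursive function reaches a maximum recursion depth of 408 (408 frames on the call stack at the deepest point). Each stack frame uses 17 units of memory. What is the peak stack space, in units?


Maximum recursion depth = 408 frames
Memory per frame = 17 units
Total stack space = depth * frame_size
= 408 * 17 = 6936


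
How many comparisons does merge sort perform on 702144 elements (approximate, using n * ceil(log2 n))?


Recursion depth: ceil(log2(702144)) = 20
Each recursion level merges n = 702144 elements
Total = 702144 * 20 = 14042880


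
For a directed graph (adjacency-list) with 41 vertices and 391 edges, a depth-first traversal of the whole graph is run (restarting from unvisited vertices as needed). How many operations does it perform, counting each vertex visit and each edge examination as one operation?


A full DFS traversal visits each vertex once and examines each edge once.
V = 41
E = 391
Sum = 41 + 391 = 432


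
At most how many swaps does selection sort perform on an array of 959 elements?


Each of the 958 passes places one element in its final position.
Pass 1: swap minimum into position 0
Pass 2: swap minimum of remaining into position 1
...
Pass 958: last two elements, one swap
Maximum swaps = 959 - 1 = 958


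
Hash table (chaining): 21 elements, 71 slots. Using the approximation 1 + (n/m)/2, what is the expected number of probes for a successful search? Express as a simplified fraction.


Computing expected probes:
alpha = 21/71
= 1 + alpha/2
= 1 + 21/(2*71)
= (2*71 + 21) / (2*71)
= 163/142


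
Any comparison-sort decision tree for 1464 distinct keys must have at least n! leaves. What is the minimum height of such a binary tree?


A binary decision tree of height h has at most 2^h leaves and needs at least n! of them, so h >= ceil(log2(n!)).
1464! is far too large to multiply out, so use Stirling's series:
  ln(n!) ~ n ln n - n + (1/2) ln(2 pi n) + 1/(12n)  (error below 1/(360 n^3), negligible here)
  ln(1464) = 7.2889277
  n ln n = 1464 * 7.2889277 = 10670.9902
  (1/2) ln(2 pi * 1464) = (1/2) ln(9198.5833) = 4.5634
  1/(12*1464) = 0.0001
  ln(1464!) ~ 10670.9902 - 1464 + 4.5634 + 0.0001 = 9211.5537
Convert to base 2: log2(1464!) = 9211.5537 / ln 2 = 9211.5537 / 0.69314718 = 13289.4629
ceil(13289.4629) = 13290


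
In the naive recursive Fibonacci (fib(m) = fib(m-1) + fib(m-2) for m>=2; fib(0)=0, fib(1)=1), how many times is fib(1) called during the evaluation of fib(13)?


Let N(m) = number of times fib(m) is called while evaluating fib(13).
N(13) = 1 (the initial call).
N(12) = 1 (only fib(13) calls it).
For 1 <= m <= 11: fib(m) is called by fib(m+1) and fib(m+2), so
  N(m) = N(m+1) + N(m+2).
fib(0) is called only by fib(2), so N(0) = N(2).
Walk down from m=13:
  N(13)=1, N(12)=1, N(11)=2, N(10)=3, N(9)=5, N(8)=8, N(7)=13, N(6)=21, N(5)=34, N(4)=55, N(3)=89, N(2)=144, N(1)=233
N(1) = 233


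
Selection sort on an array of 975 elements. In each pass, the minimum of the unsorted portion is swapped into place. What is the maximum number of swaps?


Selection sort performs one swap per pass:
  Pass 1: find min in positions 0 to 974, swap with position 0
  Pass 2: find min in positions 1 to 974, swap with position 1
  Pass 3: find min in positions 2 to 974, swap with position 2
  Pass 4: find min in positions 3 to 974, swap with position 3
  Pass 5: find min in positions 4 to 974, swap with position 4
  ... (969 more passes)
Total passes (and swaps) = n - 1 = 975 - 1 = 974


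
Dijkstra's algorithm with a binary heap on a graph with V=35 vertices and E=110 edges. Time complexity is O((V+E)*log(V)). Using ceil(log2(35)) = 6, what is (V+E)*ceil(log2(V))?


Dijkstra with a binary heap: each vertex is extracted once, each edge may relax once.
Each heap operation costs O(log V).
V + E = 35 + 110 = 145
ceil(log2(35)) = 6 (since 2^5 = 32 < 35 <= 64 = 2^6)
Total heap work = (V+E) * ceil(log2(V)) = 145 * 6 = 870
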